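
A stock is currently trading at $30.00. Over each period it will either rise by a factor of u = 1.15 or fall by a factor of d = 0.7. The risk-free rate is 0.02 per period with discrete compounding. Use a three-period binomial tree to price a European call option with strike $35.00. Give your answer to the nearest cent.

$3.60

Risk-neutral probability p = (1 + 0.02 − 0.7)/(1.15 − 0.7) = 0.3200/0.4500 = 0.7111
Terminal stock prices: S_uuu = 45.63, S_uud = 27.77, S_udd = 16.9, S_ddd = 10.29
Terminal payoffs (S − K): max(10.63, 0) = 10.63, max(-7.228, 0) = 0, max(-18.1, 0) = 0, max(-24.71, 0) = 0
Node uu (S = 39.67): V_uu = 1/1.02·[0.7111·10.6262 + 0.2889·0.0000] = 7.4083
Node ud (S = 24.15): V_ud = 1/1.02·[0.7111·0.0000 + 0.2889·0.0000] = 0.0000
Node dd (S = 14.7): V_dd = 1/1.02·[0.7111·0.0000 + 0.2889·0.0000] = 0.0000
Node u (S = 34.5): V_u = 1/1.02·[0.7111·7.4083 + 0.2889·0.0000] = 5.1648
Node d (S = 21): V_d = 1/1.02·[0.7111·0.0000 + 0.2889·0.0000] = 0.0000
Node 0 (S = 30): V_0 = 1/1.02·[0.7111·5.1648 + 0.2889·0.0000] = 3.6007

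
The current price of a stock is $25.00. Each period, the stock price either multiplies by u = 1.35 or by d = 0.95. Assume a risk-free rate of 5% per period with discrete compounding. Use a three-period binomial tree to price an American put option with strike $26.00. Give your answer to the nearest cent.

Risk-neutral probability p = (1 + 0.05 − 0.95)/(1.35 − 0.95) = 0.1000/0.4000 = 0.2500
Terminal stock prices: S_uuu = 61.51, S_uud = 43.28, S_udd = 30.46, S_ddd = 21.43
Terminal payoffs (K − S): max(-35.51, 0) = 0, max(-17.28, 0) = 0, max(-4.459, 0) = 0, max(4.566, 0) = 4.566
Node uu (S = 45.56): continuation = 1/1.05·[0.2500·0.0000 + 0.7500·0.0000] = 0.0000; exercise value = 0.0000 ≤ continuation, so V_uu = 0.0000
Node ud (S = 32.06): continuation = 1/1.05·[0.2500·0.0000 + 0.7500·0.0000] = 0.0000; exercise value = 0.0000 ≤ continuation, so V_ud = 0.0000
Node dd (S = 22.56): continuation = 1/1.05·[0.2500·0.0000 + 0.7500·4.5656] = 3.2612; exercise value = 3.4375 > continuation, so V_dd = 3.4375 (exercise)
Node u (S = 33.75): continuation = 1/1.05·[0.2500·0.0000 + 0.7500·0.0000] = 0.0000; exercise value = 0.0000 ≤ continuation, so V_u = 0.0000
Node d (S = 23.75): continuation = 1/1.05·[0.2500·0.0000 + 0.7500·3.4375] = 2.4554; exercise value = 2.2500 ≤ continuation, so V_d = 2.4554
Node 0 (S = 25): continuation = 1/1.05·[0.2500·0.0000 + 0.7500·2.4554] = 1.7538; exercise value = 1.0000 ≤ continuation, so V_0 = 1.7538

$1.75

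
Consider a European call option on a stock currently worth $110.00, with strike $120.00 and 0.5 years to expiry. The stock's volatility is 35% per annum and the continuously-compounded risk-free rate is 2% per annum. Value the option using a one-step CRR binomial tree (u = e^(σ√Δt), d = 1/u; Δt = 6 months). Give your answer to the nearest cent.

CRR parameters: u = e^(σ√Δt) = e^(0.35·√0.5) = 1.2808, d = 1/u = 0.7808
Per-period rate: rΔt = 0.02·0.5 = 0.01, so R = e^0.01 = 1.0101
Risk-neutral probability p = (e^0.01 − 0.7808)/(1.2808 − 0.7808) = 0.2293/0.5000 = 0.4585
Terminal stock prices: S_u = 140.9, S_d = 85.88
Terminal payoffs (S − K): max(20.89, 0) = 20.89, max(-34.12, 0) = 0
Node 0 (S = 110): V_0 = e^(−0.01)·[0.4585·20.8884 + 0.5415·0.0000] = 9.4829

$9.48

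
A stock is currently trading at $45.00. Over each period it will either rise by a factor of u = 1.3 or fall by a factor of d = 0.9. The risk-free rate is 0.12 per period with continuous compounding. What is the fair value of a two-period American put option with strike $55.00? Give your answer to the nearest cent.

$10.00

Risk-neutral probability p = (e^0.12 − 0.9)/(1.3 − 0.9) = 0.2275/0.4000 = 0.5687
Terminal stock prices: S_uu = 76.05, S_ud = 52.65, S_dd = 36.45
Terminal payoffs (K − S): max(-21.05, 0) = 0, max(2.35, 0) = 2.35, max(18.55, 0) = 18.55
Node u (S = 58.5): continuation = e^(−0.12)·[0.5687·0.0000 + 0.4313·2.3500] = 0.8989; exercise value = 0.0000 ≤ continuation, so V_u = 0.8989
Node d (S = 40.5): continuation = e^(−0.12)·[0.5687·2.3500 + 0.4313·18.5500] = 8.2806; exercise value = 14.5000 > continuation, so V_d = 14.5000 (exercise)
Node 0 (S = 45): continuation = e^(−0.12)·[0.5687·0.8989 + 0.4313·14.5000] = 5.9995; exercise value = 10.0000 > continuation, so V_0 = 10.0000 (exercise)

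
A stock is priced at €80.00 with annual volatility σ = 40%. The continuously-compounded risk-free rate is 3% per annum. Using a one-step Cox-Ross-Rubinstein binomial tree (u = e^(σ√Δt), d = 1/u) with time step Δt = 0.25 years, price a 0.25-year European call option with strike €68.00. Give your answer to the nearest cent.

CRR parameters: u = e^(σ√Δt) = e^(0.4·√0.25) = 1.2214, d = 1/u = 0.8187
Per-period rate: rΔt = 0.03·0.25 = 0.0075, so R = e^0.0075 = 1.0075
Risk-neutral probability p = (e^0.0075 − 0.8187)/(1.2214 − 0.8187) = 0.1888/0.4027 = 0.4689
Terminal stock prices: S_u = 97.71, S_d = 65.5
Terminal payoffs (S − K): max(29.71, 0) = 29.71, max(-2.502, 0) = 0
Node 0 (S = 80): V_0 = e^(−0.0075)·[0.4689·29.7122 + 0.5311·0.0000] = 13.8268

€13.83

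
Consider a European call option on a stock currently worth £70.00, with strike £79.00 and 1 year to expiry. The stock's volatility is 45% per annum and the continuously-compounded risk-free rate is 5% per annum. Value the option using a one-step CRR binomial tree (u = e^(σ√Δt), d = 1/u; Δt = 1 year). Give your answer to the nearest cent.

£13.01

CRR parameters: u = e^(σ√Δt) = e^(0.45·√1) = 1.5683, d = 1/u = 0.6376
Per-period rate: rΔt = 0.05·1 = 0.05, so R = e^0.05 = 1.0513
Risk-neutral probability p = (e^0.05 − 0.6376)/(1.5683 − 0.6376) = 0.4136/0.9307 = 0.4445
Terminal stock prices: S_u = 109.8, S_d = 44.63
Terminal payoffs (S − K): max(30.78, 0) = 30.78, max(-34.37, 0) = 0
Node 0 (S = 70): V_0 = e^(−0.05)·[0.4445·30.7819 + 0.5555·0.0000] = 13.0138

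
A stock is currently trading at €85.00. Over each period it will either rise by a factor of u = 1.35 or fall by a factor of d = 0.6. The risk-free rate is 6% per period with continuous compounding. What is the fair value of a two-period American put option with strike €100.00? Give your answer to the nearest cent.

Risk-neutral probability p = (e^0.06 − 0.6)/(1.35 − 0.6) = 0.4618/0.7500 = 0.6158
Terminal stock prices: S_uu = 154.9, S_ud = 68.85, S_dd = 30.6
Terminal payoffs (K − S): max(-54.91, 0) = 0, max(31.15, 0) = 31.15, max(69.4, 0) = 69.4
Node u (S = 114.8): continuation = e^(−0.06)·[0.6158·0.0000 + 0.3842·31.1500] = 11.2714; exercise value = 0.0000 ≤ continuation, so V_u = 11.2714
Node d (S = 51): continuation = e^(−0.06)·[0.6158·31.1500 + 0.3842·69.4000] = 43.1765; exercise value = 49.0000 > continuation, so V_d = 49.0000 (exercise)
Node 0 (S = 85): continuation = e^(−0.06)·[0.6158·11.2714 + 0.3842·49.0000] = 24.2668; exercise value = 15.0000 ≤ continuation, so V_0 = 24.2668

€24.27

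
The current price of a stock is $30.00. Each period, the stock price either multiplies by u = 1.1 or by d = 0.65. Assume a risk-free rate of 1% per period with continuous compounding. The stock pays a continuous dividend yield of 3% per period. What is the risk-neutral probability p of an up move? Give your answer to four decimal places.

p = 0.7338

Per-period risk-free factor R = e^0.01 = 1.0101; dividend-adjusted growth = e^(0.01−0.03) = 0.9802.
Risk-neutral probability p = (0.9802 − 0.65)/(1.1 − 0.65) = 0.3302/0.4500 = 0.7338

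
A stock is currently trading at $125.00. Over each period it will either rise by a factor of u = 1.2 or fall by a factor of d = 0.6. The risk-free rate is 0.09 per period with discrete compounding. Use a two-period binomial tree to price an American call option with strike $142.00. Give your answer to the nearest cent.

$21.33

Risk-neutral probability p = (1 + 0.09 − 0.6)/(1.2 − 0.6) = 0.4900/0.6000 = 0.8167
Terminal stock prices: S_uu = 180, S_ud = 90, S_dd = 45
Terminal payoffs (S − K): max(38, 0) = 38, max(-52, 0) = 0, max(-97, 0) = 0
Node u (S = 150): continuation = 1/1.09·[0.8167·38.0000 + 0.1833·0.0000] = 28.4709; exercise value = 8.0000 ≤ continuation, so V_u = 28.4709
Node d (S = 75): continuation = 1/1.09·[0.8167·0.0000 + 0.1833·0.0000] = 0.0000; exercise value = 0.0000 ≤ continuation, so V_d = 0.0000
Node 0 (S = 125): continuation = 1/1.09·[0.8167·28.4709 + 0.1833·0.0000] = 21.3314; exercise value = 0.0000 ≤ continuation, so V_0 = 21.3314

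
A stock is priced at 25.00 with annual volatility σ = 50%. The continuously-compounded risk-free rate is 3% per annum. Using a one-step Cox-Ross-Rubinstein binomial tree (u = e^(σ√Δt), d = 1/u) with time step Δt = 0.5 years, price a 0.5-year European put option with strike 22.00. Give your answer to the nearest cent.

2.48

CRR parameters: u = e^(σ√Δt) = e^(0.5·√0.5) = 1.4241, d = 1/u = 0.7022
Per-period rate: rΔt = 0.03·0.5 = 0.015, so R = e^0.015 = 1.0151
Risk-neutral probability p = (e^0.015 − 0.7022)/(1.4241 − 0.7022) = 0.3129/0.7219 = 0.4335
Terminal stock prices: S_u = 35.6, S_d = 17.55
Terminal payoffs (K − S): max(-13.6, 0) = 0, max(4.445, 0) = 4.445
Node 0 (S = 25): V_0 = e^(−0.015)·[0.4335·0.0000 + 0.5665·4.4453] = 2.4810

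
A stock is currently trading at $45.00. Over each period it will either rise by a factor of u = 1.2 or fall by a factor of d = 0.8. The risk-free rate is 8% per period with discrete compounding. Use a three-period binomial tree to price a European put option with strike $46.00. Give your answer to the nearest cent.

Risk-neutral probability p = (1 + 0.08 − 0.8)/(1.2 − 0.8) = 0.2800/0.4000 = 0.7000
Terminal stock prices: S_uuu = 77.76, S_uud = 51.84, S_udd = 34.56, S_ddd = 23.04
Terminal payoffs (K − S): max(-31.76, 0) = 0, max(-5.84, 0) = 0, max(11.44, 0) = 11.44, max(22.96, 0) = 22.96
Node uu (S = 64.8): V_uu = 1/1.08·[0.7000·0.0000 + 0.3000·0.0000] = 0.0000
Node ud (S = 43.2): V_ud = 1/1.08·[0.7000·0.0000 + 0.3000·11.4400] = 3.1778
Node dd (S = 28.8): V_dd = 1/1.08·[0.7000·11.4400 + 0.3000·22.9600] = 13.7926
Node u (S = 54): V_u = 1/1.08·[0.7000·0.0000 + 0.3000·3.1778] = 0.8827
Node d (S = 36): V_d = 1/1.08·[0.7000·3.1778 + 0.3000·13.7926] = 5.8909
Node 0 (S = 45): V_0 = 1/1.08·[0.7000·0.8827 + 0.3000·5.8909] = 2.2085

$2.21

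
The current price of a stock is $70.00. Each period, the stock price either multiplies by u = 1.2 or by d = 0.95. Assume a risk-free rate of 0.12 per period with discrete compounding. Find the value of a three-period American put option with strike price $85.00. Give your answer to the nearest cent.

Risk-neutral probability p = (1 + 0.12 − 0.95)/(1.2 − 0.95) = 0.1700/0.2500 = 0.6800
Terminal stock prices: S_uuu = 121, S_uud = 95.76, S_udd = 75.81, S_ddd = 60.02
Terminal payoffs (K − S): max(-35.96, 0) = 0, max(-10.76, 0) = 0, max(9.19, 0) = 9.19, max(24.98, 0) = 24.98
Node uu (S = 100.8): continuation = 1/1.12·[0.6800·0.0000 + 0.3200·0.0000] = 0.0000; exercise value = 0.0000 ≤ continuation, so V_uu = 0.0000
Node ud (S = 79.8): continuation = 1/1.12·[0.6800·0.0000 + 0.3200·9.1900] = 2.6257; exercise value = 5.2000 > continuation, so V_ud = 5.2000 (exercise)
Node dd (S = 63.17): continuation = 1/1.12·[0.6800·9.1900 + 0.3200·24.9838] = 12.7179; exercise value = 21.8250 > continuation, so V_dd = 21.8250 (exercise)
Node u (S = 84): continuation = 1/1.12·[0.6800·0.0000 + 0.3200·5.2000] = 1.4857; exercise value = 1.0000 ≤ continuation, so V_u = 1.4857
Node d (S = 66.5): continuation = 1/1.12·[0.6800·5.2000 + 0.3200·21.8250] = 9.3929; exercise value = 18.5000 > continuation, so V_d = 18.5000 (exercise)
Node 0 (S = 70): continuation = 1/1.12·[0.6800·1.4857 + 0.3200·18.5000] = 6.1878; exercise value = 15.0000 > continuation, so V_0 = 15.0000 (exercise)

$15.00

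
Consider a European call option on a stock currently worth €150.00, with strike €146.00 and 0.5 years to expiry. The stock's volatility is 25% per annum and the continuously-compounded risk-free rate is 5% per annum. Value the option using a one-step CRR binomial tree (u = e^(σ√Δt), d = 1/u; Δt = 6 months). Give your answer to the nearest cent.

CRR parameters: u = e^(σ√Δt) = e^(0.25·√0.5) = 1.1934, d = 1/u = 0.8380
Per-period rate: rΔt = 0.05·0.5 = 0.025, so R = e^0.025 = 1.0253
Risk-neutral probability p = (e^0.025 − 0.8380)/(1.1934 − 0.8380) = 0.1873/0.3554 = 0.5272
Terminal stock prices: S_u = 179, S_d = 125.7
Terminal payoffs (S − K): max(33, 0) = 33, max(-20.3, 0) = 0
Node 0 (S = 150): V_0 = e^(−0.025)·[0.5272·33.0047 + 0.4728·0.0000] = 16.9689

€16.97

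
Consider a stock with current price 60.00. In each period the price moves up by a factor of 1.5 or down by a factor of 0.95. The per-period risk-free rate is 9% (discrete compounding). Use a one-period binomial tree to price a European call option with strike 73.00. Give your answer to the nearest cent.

3.97

Risk-neutral probability p = (1 + 0.09 − 0.95)/(1.5 − 0.95) = 0.1400/0.5500 = 0.2545
Terminal stock prices: S_u = 90, S_d = 57
Terminal payoffs (S − K): max(17, 0) = 17, max(-16, 0) = 0
Node 0 (S = 60): V_0 = 1/1.09·[0.2545·17.0000 + 0.7455·0.0000] = 3.9700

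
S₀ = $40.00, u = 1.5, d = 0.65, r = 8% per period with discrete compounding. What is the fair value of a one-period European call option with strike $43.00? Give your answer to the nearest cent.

$7.96

Risk-neutral probability p = (1 + 0.08 − 0.65)/(1.5 − 0.65) = 0.4300/0.8500 = 0.5059
Terminal stock prices: S_u = 60, S_d = 26
Terminal payoffs (S − K): max(17, 0) = 17, max(-17, 0) = 0
Node 0 (S = 40): V_0 = 1/1.08·[0.5059·17.0000 + 0.4941·0.0000] = 7.9630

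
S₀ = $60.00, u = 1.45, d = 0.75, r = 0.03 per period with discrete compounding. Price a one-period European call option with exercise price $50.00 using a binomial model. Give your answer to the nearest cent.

Risk-neutral probability p = (1 + 0.03 − 0.75)/(1.45 − 0.75) = 0.2800/0.7000 = 0.4000
Terminal stock prices: S_u = 87, S_d = 45
Terminal payoffs (S − K): max(37, 0) = 37, max(-5, 0) = 0
Node 0 (S = 60): V_0 = 1/1.03·[0.4000·37.0000 + 0.6000·0.0000] = 14.3689

$14.37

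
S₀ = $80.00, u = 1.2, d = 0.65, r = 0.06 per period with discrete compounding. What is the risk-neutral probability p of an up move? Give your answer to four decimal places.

Risk-neutral probability p = (1 + 0.06 − 0.65)/(1.2 − 0.65) = 0.4100/0.5500 = 0.7455

p = 0.7455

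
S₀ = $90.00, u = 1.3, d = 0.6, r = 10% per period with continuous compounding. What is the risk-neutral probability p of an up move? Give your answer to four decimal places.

Risk-neutral probability p = (e^0.1 − 0.6)/(1.3 − 0.6) = 0.5052/0.7000 = 0.7217

p = 0.7217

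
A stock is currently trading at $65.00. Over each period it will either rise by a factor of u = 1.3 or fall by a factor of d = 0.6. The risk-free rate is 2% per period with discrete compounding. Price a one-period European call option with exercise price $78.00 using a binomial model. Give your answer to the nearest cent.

$3.82

Risk-neutral probability p = (1 + 0.02 − 0.6)/(1.3 − 0.6) = 0.4200/0.7000 = 0.6000
Terminal stock prices: S_u = 84.5, S_d = 39
Terminal payoffs (S − K): max(6.5, 0) = 6.5, max(-39, 0) = 0
Node 0 (S = 65): V_0 = 1/1.02·[0.6000·6.5000 + 0.4000·0.0000] = 3.8235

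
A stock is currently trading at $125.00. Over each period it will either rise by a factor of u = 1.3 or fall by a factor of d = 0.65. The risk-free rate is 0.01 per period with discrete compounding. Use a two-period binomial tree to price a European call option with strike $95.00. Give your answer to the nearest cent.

$40.10

Risk-neutral probability p = (1 + 0.01 − 0.65)/(1.3 − 0.65) = 0.3600/0.6500 = 0.5538
Terminal stock prices: S_uu = 211.3, S_ud = 105.6, S_dd = 52.81
Terminal payoffs (S − K): max(116.3, 0) = 116.3, max(10.62, 0) = 10.62, max(-42.19, 0) = 0
Node u (S = 162.5): V_u = 1/1.01·[0.5538·116.2500 + 0.4462·10.6250] = 68.4406
Node d (S = 81.25): V_d = 1/1.01·[0.5538·10.6250 + 0.4462·0.0000] = 5.8264
Node 0 (S = 125): V_0 = 1/1.01·[0.5538·68.4406 + 0.4462·5.8264] = 40.1040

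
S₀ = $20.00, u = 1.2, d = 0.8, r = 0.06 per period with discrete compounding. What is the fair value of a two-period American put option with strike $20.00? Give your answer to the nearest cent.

$1.48

Risk-neutral probability p = (1 + 0.06 − 0.8)/(1.2 − 0.8) = 0.2600/0.4000 = 0.6500
Terminal stock prices: S_uu = 28.8, S_ud = 19.2, S_dd = 12.8
Terminal payoffs (K − S): max(-8.8, 0) = 0, max(0.8, 0) = 0.8, max(7.2, 0) = 7.2
Node u (S = 24): continuation = 1/1.06·[0.6500·0.0000 + 0.3500·0.8000] = 0.2642; exercise value = 0.0000 ≤ continuation, so V_u = 0.2642
Node d (S = 16): continuation = 1/1.06·[0.6500·0.8000 + 0.3500·7.2000] = 2.8679; exercise value = 4.0000 > continuation, so V_d = 4.0000 (exercise)
Node 0 (S = 20): continuation = 1/1.06·[0.6500·0.2642 + 0.3500·4.0000] = 1.4827; exercise value = 0.0000 ≤ continuation, so V_0 = 1.4827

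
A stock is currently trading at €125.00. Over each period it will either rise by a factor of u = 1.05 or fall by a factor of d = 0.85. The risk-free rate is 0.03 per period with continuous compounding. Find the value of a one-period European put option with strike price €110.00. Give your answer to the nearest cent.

€0.36

Risk-neutral probability p = (e^0.03 − 0.85)/(1.05 − 0.85) = 0.1805/0.2000 = 0.9023
Terminal stock prices: S_u = 131.2, S_d = 106.2
Terminal payoffs (K − S): max(-21.25, 0) = 0, max(3.75, 0) = 3.75
Node 0 (S = 125): V_0 = e^(−0.03)·[0.9023·0.0000 + 0.0977·3.7500] = 0.3556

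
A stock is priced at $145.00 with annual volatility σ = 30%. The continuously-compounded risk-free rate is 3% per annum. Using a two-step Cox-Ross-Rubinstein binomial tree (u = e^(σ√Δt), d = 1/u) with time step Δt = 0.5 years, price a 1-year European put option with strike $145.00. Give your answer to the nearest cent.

$13.03

CRR parameters: u = e^(σ√Δt) = e^(0.3·√0.5) = 1.2363, d = 1/u = 0.8089
Per-period rate: rΔt = 0.03·0.5 = 0.015, so R = e^0.015 = 1.0151
Risk-neutral probability p = (e^0.015 − 0.8089)/(1.2363 − 0.8089) = 0.2063/0.4275 = 0.4825
Terminal stock prices: S_uu = 221.6, S_ud = 145, S_dd = 94.87
Terminal payoffs (K − S): max(-76.63, 0) = 0, max(0, 0) = 0, max(50.13, 0) = 50.13
Node u (S = 179.3): V_u = e^(−0.015)·[0.4825·0.0000 + 0.5175·0.0000] = 0.0000
Node d (S = 117.3): V_d = e^(−0.015)·[0.4825·0.0000 + 0.5175·50.1336] = 25.5568
Node 0 (S = 145): V_0 = e^(−0.015)·[0.4825·0.0000 + 0.5175·25.5568] = 13.0282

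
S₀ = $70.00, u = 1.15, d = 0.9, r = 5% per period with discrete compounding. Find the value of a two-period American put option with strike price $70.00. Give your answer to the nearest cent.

$2.67

Risk-neutral probability p = (1 + 0.05 − 0.9)/(1.15 − 0.9) = 0.1500/0.2500 = 0.6000
Terminal stock prices: S_uu = 92.57, S_ud = 72.45, S_dd = 56.7
Terminal payoffs (K − S): max(-22.57, 0) = 0, max(-2.45, 0) = 0, max(13.3, 0) = 13.3
Node u (S = 80.5): continuation = 1/1.05·[0.6000·0.0000 + 0.4000·0.0000] = 0.0000; exercise value = 0.0000 ≤ continuation, so V_u = 0.0000
Node d (S = 63): continuation = 1/1.05·[0.6000·0.0000 + 0.4000·13.3000] = 5.0667; exercise value = 7.0000 > continuation, so V_d = 7.0000 (exercise)
Node 0 (S = 70): continuation = 1/1.05·[0.6000·0.0000 + 0.4000·7.0000] = 2.6667; exercise value = 0.0000 ≤ continuation, so V_0 = 2.6667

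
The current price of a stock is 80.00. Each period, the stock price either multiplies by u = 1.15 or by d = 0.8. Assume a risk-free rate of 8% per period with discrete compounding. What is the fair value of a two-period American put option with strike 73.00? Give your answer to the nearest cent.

1.67

Risk-neutral probability p = (1 + 0.08 − 0.8)/(1.15 − 0.8) = 0.2800/0.3500 = 0.8000
Terminal stock prices: S_uu = 105.8, S_ud = 73.6, S_dd = 51.2
Terminal payoffs (K − S): max(-32.8, 0) = 0, max(-0.6, 0) = 0, max(21.8, 0) = 21.8
Node u (S = 92): continuation = 1/1.08·[0.8000·0.0000 + 0.2000·0.0000] = 0.0000; exercise value = 0.0000 ≤ continuation, so V_u = 0.0000
Node d (S = 64): continuation = 1/1.08·[0.8000·0.0000 + 0.2000·21.8000] = 4.0370; exercise value = 9.0000 > continuation, so V_d = 9.0000 (exercise)
Node 0 (S = 80): continuation = 1/1.08·[0.8000·0.0000 + 0.2000·9.0000] = 1.6667; exercise value = 0.0000 ≤ continuation, so V_0 = 1.6667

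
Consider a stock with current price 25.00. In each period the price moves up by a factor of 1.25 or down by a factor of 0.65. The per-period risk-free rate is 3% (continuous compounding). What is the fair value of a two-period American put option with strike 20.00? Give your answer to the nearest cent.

1.33

Risk-neutral probability p = (e^0.03 − 0.65)/(1.25 − 0.65) = 0.3805/0.6000 = 0.6341
Terminal stock prices: S_uu = 39.06, S_ud = 20.31, S_dd = 10.56
Terminal payoffs (K − S): max(-19.06, 0) = 0, max(-0.3125, 0) = 0, max(9.437, 0) = 9.437
Node u (S = 31.25): continuation = e^(−0.03)·[0.6341·0.0000 + 0.3659·0.0000] = 0.0000; exercise value = 0.0000 ≤ continuation, so V_u = 0.0000
Node d (S = 16.25): continuation = e^(−0.03)·[0.6341·0.0000 + 0.3659·9.4375] = 3.3512; exercise value = 3.7500 > continuation, so V_d = 3.7500 (exercise)
Node 0 (S = 25): continuation = e^(−0.03)·[0.6341·0.0000 + 0.3659·3.7500] = 1.3316; exercise value = 0.0000 ≤ continuation, so V_0 = 1.3316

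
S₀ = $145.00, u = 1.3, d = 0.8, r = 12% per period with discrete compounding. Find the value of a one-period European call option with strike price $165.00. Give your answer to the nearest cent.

$13.43

Risk-neutral probability p = (1 + 0.12 − 0.8)/(1.3 − 0.8) = 0.3200/0.5000 = 0.6400
Terminal stock prices: S_u = 188.5, S_d = 116
Terminal payoffs (S − K): max(23.5, 0) = 23.5, max(-49, 0) = 0
Node 0 (S = 145): V_0 = 1/1.12·[0.6400·23.5000 + 0.3600·0.0000] = 13.4286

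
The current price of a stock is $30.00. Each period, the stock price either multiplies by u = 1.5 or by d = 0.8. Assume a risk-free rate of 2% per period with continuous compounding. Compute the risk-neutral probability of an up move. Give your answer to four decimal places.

Risk-neutral probability p = (e^0.02 − 0.8)/(1.5 − 0.8) = 0.2202/0.7000 = 0.3146

p = 0.3146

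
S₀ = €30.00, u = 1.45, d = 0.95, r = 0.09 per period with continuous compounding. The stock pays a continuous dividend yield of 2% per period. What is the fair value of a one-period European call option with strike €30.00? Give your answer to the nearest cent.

€3.02

Per-period risk-free factor R = e^0.09 = 1.0942; dividend-adjusted growth = e^(0.09−0.02) = 1.0725.
Risk-neutral probability p = (1.0725 − 0.95)/(1.45 − 0.95) = 0.1225/0.5000 = 0.2450
Terminal stock prices: S_u = 43.5, S_d = 28.5
Terminal payoffs (S − K): max(13.5, 0) = 13.5, max(-1.5, 0) = 0
Node 0 (S = 30): V_0 = e^(−0.09)·[0.2450·13.5000 + 0.7550·0.0000] = 3.0230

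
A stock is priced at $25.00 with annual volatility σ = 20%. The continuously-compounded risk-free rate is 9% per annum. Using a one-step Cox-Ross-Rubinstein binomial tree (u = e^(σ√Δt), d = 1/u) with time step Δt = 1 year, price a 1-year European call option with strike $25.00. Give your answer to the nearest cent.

CRR parameters: u = e^(σ√Δt) = e^(0.2·√1) = 1.2214, d = 1/u = 0.8187
Per-period rate: rΔt = 0.09·1 = 0.09, so R = e^0.09 = 1.0942
Risk-neutral probability p = (e^0.09 − 0.8187)/(1.2214 − 0.8187) = 0.2754/0.4027 = 0.6840
Terminal stock prices: S_u = 30.54, S_d = 20.47
Terminal payoffs (S − K): max(5.535, 0) = 5.535, max(-4.532, 0) = 0
Node 0 (S = 25): V_0 = e^(−0.09)·[0.6840·5.5351 + 0.3160·0.0000] = 3.4603

$3.46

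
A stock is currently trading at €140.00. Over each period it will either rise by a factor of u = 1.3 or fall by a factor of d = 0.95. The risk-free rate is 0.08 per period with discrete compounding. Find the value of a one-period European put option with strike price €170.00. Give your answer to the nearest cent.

€21.53

Risk-neutral probability p = (1 + 0.08 − 0.95)/(1.3 − 0.95) = 0.1300/0.3500 = 0.3714
Terminal stock prices: S_u = 182, S_d = 133
Terminal payoffs (K − S): max(-12, 0) = 0, max(37, 0) = 37
Node 0 (S = 140): V_0 = 1/1.08·[0.3714·0.0000 + 0.6286·37.0000] = 21.5344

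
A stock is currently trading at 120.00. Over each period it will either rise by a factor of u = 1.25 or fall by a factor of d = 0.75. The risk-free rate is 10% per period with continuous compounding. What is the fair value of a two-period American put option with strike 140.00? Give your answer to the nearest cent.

20.00

Risk-neutral probability p = (e^0.1 − 0.75)/(1.25 − 0.75) = 0.3552/0.5000 = 0.7103
Terminal stock prices: S_uu = 187.5, S_ud = 112.5, S_dd = 67.5
Terminal payoffs (K − S): max(-47.5, 0) = 0, max(27.5, 0) = 27.5, max(72.5, 0) = 72.5
Node u (S = 150): continuation = e^(−0.1)·[0.7103·0.0000 + 0.2897·27.5000] = 7.2076; exercise value = 0.0000 ≤ continuation, so V_u = 7.2076
Node d (S = 90): continuation = e^(−0.1)·[0.7103·27.5000 + 0.2897·72.5000] = 36.6772; exercise value = 50.0000 > continuation, so V_d = 50.0000 (exercise)
Node 0 (S = 120): continuation = e^(−0.1)·[0.7103·7.2076 + 0.2897·50.0000] = 17.7373; exercise value = 20.0000 > continuation, so V_0 = 20.0000 (exercise)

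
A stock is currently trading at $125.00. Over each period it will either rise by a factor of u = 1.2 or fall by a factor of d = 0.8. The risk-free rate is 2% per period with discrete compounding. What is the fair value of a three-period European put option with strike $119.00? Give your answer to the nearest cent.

Risk-neutral probability p = (1 + 0.02 − 0.8)/(1.2 − 0.8) = 0.2200/0.4000 = 0.5500
Terminal stock prices: S_uuu = 216, S_uud = 144, S_udd = 96, S_ddd = 64
Terminal payoffs (K − S): max(-97, 0) = 0, max(-25, 0) = 0, max(23, 0) = 23, max(55, 0) = 55
Node uu (S = 180): V_uu = 1/1.02·[0.5500·0.0000 + 0.4500·0.0000] = 0.0000
Node ud (S = 120): V_ud = 1/1.02·[0.5500·0.0000 + 0.4500·23.0000] = 10.1471
Node dd (S = 80): V_dd = 1/1.02·[0.5500·23.0000 + 0.4500·55.0000] = 36.6667
Node u (S = 150): V_u = 1/1.02·[0.5500·0.0000 + 0.4500·10.1471] = 4.4766
Node d (S = 100): V_d = 1/1.02·[0.5500·10.1471 + 0.4500·36.6667] = 21.6479
Node 0 (S = 125): V_0 = 1/1.02·[0.5500·4.4766 + 0.4500·21.6479] = 11.9644

$11.96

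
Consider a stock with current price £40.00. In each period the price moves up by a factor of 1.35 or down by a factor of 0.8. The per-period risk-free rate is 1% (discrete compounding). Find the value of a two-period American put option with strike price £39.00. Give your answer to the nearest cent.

£5.02

Risk-neutral probability p = (1 + 0.01 − 0.8)/(1.35 − 0.8) = 0.2100/0.5500 = 0.3818
Terminal stock prices: S_uu = 72.9, S_ud = 43.2, S_dd = 25.6
Terminal payoffs (K − S): max(-33.9, 0) = 0, max(-4.2, 0) = 0, max(13.4, 0) = 13.4
Node u (S = 54): continuation = 1/1.01·[0.3818·0.0000 + 0.6182·0.0000] = 0.0000; exercise value = 0.0000 ≤ continuation, so V_u = 0.0000
Node d (S = 32): continuation = 1/1.01·[0.3818·0.0000 + 0.6182·13.4000] = 8.2016; exercise value = 7.0000 ≤ continuation, so V_d = 8.2016
Node 0 (S = 40): continuation = 1/1.01·[0.3818·0.0000 + 0.6182·8.2016] = 5.0199; exercise value = 0.0000 ≤ continuation, so V_0 = 5.0199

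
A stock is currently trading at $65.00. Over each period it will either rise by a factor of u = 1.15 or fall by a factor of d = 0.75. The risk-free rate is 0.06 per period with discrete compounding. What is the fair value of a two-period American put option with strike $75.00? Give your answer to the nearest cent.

Risk-neutral probability p = (1 + 0.06 − 0.75)/(1.15 − 0.75) = 0.3100/0.4000 = 0.7750
Terminal stock prices: S_uu = 85.96, S_ud = 56.06, S_dd = 36.56
Terminal payoffs (K − S): max(-10.96, 0) = 0, max(18.94, 0) = 18.94, max(38.44, 0) = 38.44
Node u (S = 74.75): continuation = 1/1.06·[0.7750·0.0000 + 0.2250·18.9375] = 4.0198; exercise value = 0.2500 ≤ continuation, so V_u = 4.0198
Node d (S = 48.75): continuation = 1/1.06·[0.7750·18.9375 + 0.2250·38.4375] = 22.0047; exercise value = 26.2500 > continuation, so V_d = 26.2500 (exercise)
Node 0 (S = 65): continuation = 1/1.06·[0.7750·4.0198 + 0.2250·26.2500] = 8.5109; exercise value = 10.0000 > continuation, so V_0 = 10.0000 (exercise)

$10.00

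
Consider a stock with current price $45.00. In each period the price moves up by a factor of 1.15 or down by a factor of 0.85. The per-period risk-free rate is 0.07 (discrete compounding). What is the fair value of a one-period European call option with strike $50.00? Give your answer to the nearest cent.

Risk-neutral probability p = (1 + 0.07 − 0.85)/(1.15 − 0.85) = 0.2200/0.3000 = 0.7333
Terminal stock prices: S_u = 51.75, S_d = 38.25
Terminal payoffs (S − K): max(1.75, 0) = 1.75, max(-11.75, 0) = 0
Node 0 (S = 45): V_0 = 1/1.07·[0.7333·1.7500 + 0.2667·0.0000] = 1.1994

$1.20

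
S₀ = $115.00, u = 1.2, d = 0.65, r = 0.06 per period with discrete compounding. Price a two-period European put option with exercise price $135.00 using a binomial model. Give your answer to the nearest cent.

Risk-neutral probability p = (1 + 0.06 − 0.65)/(1.2 − 0.65) = 0.4100/0.5500 = 0.7455
Terminal stock prices: S_uu = 165.6, S_ud = 89.7, S_dd = 48.59
Terminal payoffs (K − S): max(-30.6, 0) = 0, max(45.3, 0) = 45.3, max(86.41, 0) = 86.41
Node u (S = 138): V_u = 1/1.06·[0.7455·0.0000 + 0.2545·45.3000] = 10.8782
Node d (S = 74.75): V_d = 1/1.06·[0.7455·45.3000 + 0.2545·86.4125] = 52.6085
Node 0 (S = 115): V_0 = 1/1.06·[0.7455·10.8782 + 0.2545·52.6085] = 20.2835

$20.28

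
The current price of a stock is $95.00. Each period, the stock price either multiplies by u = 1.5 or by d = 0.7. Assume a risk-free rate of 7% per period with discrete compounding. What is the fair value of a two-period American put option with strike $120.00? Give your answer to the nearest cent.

$31.27

Risk-neutral probability p = (1 + 0.07 − 0.7)/(1.5 − 0.7) = 0.3700/0.8000 = 0.4625
Terminal stock prices: S_uu = 213.8, S_ud = 99.75, S_dd = 46.55
Terminal payoffs (K − S): max(-93.75, 0) = 0, max(20.25, 0) = 20.25, max(73.45, 0) = 73.45
Node u (S = 142.5): continuation = 1/1.07·[0.4625·0.0000 + 0.5375·20.2500] = 10.1723; exercise value = 0.0000 ≤ continuation, so V_u = 10.1723
Node d (S = 66.5): continuation = 1/1.07·[0.4625·20.2500 + 0.5375·73.4500] = 45.6495; exercise value = 53.5000 > continuation, so V_d = 53.5000 (exercise)
Node 0 (S = 95): continuation = 1/1.07·[0.4625·10.1723 + 0.5375·53.5000] = 31.2719; exercise value = 25.0000 ≤ continuation, so V_0 = 31.2719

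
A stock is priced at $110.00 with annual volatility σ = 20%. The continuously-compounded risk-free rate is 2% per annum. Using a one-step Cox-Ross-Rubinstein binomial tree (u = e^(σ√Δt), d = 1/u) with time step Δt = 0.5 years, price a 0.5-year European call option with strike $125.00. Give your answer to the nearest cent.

$0.85

CRR parameters: u = e^(σ√Δt) = e^(0.2·√0.5) = 1.1519, d = 1/u = 0.8681
Per-period rate: rΔt = 0.02·0.5 = 0.01, so R = e^0.01 = 1.0101
Risk-neutral probability p = (e^0.01 − 0.8681)/(1.1519 − 0.8681) = 0.1419/0.2838 = 0.5001
Terminal stock prices: S_u = 126.7, S_d = 95.49
Terminal payoffs (S − K): max(1.71, 0) = 1.71, max(-29.51, 0) = 0
Node 0 (S = 110): V_0 = e^(−0.01)·[0.5001·1.7101 + 0.4999·0.0000] = 0.8467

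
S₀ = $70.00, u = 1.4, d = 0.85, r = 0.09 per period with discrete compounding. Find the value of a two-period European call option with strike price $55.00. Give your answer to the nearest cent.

Risk-neutral probability p = (1 + 0.09 − 0.85)/(1.4 − 0.85) = 0.2400/0.5500 = 0.4364
Terminal stock prices: S_uu = 137.2, S_ud = 83.3, S_dd = 50.57
Terminal payoffs (S − K): max(82.2, 0) = 82.2, max(28.3, 0) = 28.3, max(-4.425, 0) = 0
Node u (S = 98): V_u = 1/1.09·[0.4364·82.2000 + 0.5636·28.3000] = 47.5413
Node d (S = 59.5): V_d = 1/1.09·[0.4364·28.3000 + 0.5636·0.0000] = 11.3294
Node 0 (S = 70): V_0 = 1/1.09·[0.4364·47.5413 + 0.5636·11.3294] = 24.8908

$24.89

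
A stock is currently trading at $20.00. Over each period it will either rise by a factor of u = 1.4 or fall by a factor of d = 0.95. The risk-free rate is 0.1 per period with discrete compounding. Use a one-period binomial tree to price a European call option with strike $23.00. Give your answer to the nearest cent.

Risk-neutral probability p = (1 + 0.1 − 0.95)/(1.4 − 0.95) = 0.1500/0.4500 = 0.3333
Terminal stock prices: S_u = 28, S_d = 19
Terminal payoffs (S − K): max(5, 0) = 5, max(-4, 0) = 0
Node 0 (S = 20): V_0 = 1/1.1·[0.3333·5.0000 + 0.6667·0.0000] = 1.5152

$1.52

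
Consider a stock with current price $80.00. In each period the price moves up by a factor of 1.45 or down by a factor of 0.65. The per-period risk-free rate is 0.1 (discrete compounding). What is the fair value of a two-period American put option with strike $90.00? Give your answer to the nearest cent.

$18.08

Risk-neutral probability p = (1 + 0.1 − 0.65)/(1.45 − 0.65) = 0.4500/0.8000 = 0.5625
Terminal stock prices: S_uu = 168.2, S_ud = 75.4, S_dd = 33.8
Terminal payoffs (K − S): max(-78.2, 0) = 0, max(14.6, 0) = 14.6, max(56.2, 0) = 56.2
Node u (S = 116): continuation = 1/1.1·[0.5625·0.0000 + 0.4375·14.6000] = 5.8068; exercise value = 0.0000 ≤ continuation, so V_u = 5.8068
Node d (S = 52): continuation = 1/1.1·[0.5625·14.6000 + 0.4375·56.2000] = 29.8182; exercise value = 38.0000 > continuation, so V_d = 38.0000 (exercise)
Node 0 (S = 80): continuation = 1/1.1·[0.5625·5.8068 + 0.4375·38.0000] = 18.0830; exercise value = 10.0000 ≤ continuation, so V_0 = 18.0830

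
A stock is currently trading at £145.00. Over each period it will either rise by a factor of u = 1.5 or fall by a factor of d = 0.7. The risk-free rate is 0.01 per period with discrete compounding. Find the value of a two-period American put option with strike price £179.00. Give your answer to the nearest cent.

Risk-neutral probability p = (1 + 0.01 − 0.7)/(1.5 − 0.7) = 0.3100/0.8000 = 0.3875
Terminal stock prices: S_uu = 326.2, S_ud = 152.2, S_dd = 71.05
Terminal payoffs (K − S): max(-147.2, 0) = 0, max(26.75, 0) = 26.75, max(108, 0) = 108
Node u (S = 217.5): continuation = 1/1.01·[0.3875·0.0000 + 0.6125·26.7500] = 16.2222; exercise value = 0.0000 ≤ continuation, so V_u = 16.2222
Node d (S = 101.5): continuation = 1/1.01·[0.3875·26.7500 + 0.6125·107.9500] = 75.7277; exercise value = 77.5000 > continuation, so V_d = 77.5000 (exercise)
Node 0 (S = 145): continuation = 1/1.01·[0.3875·16.2222 + 0.6125·77.5000] = 53.2226; exercise value = 34.0000 ≤ continuation, so V_0 = 53.2226

£53.22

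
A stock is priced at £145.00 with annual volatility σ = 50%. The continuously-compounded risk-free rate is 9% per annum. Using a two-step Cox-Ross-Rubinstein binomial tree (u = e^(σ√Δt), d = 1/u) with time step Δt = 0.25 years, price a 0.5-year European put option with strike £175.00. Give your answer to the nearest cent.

£36.58

CRR parameters: u = e^(σ√Δt) = e^(0.5·√0.25) = 1.2840, d = 1/u = 0.7788
Per-period rate: rΔt = 0.09·0.25 = 0.0225, so R = e^0.0225 = 1.0228
Risk-neutral probability p = (e^0.0225 − 0.7788)/(1.2840 − 0.7788) = 0.2440/0.5052 = 0.4829
Terminal stock prices: S_uu = 239.1, S_ud = 145, S_dd = 87.95
Terminal payoffs (K − S): max(-64.06, 0) = 0, max(30, 0) = 30, max(87.05, 0) = 87.05
Node u (S = 186.2): V_u = e^(−0.0225)·[0.4829·0.0000 + 0.5171·30.0000] = 15.1689
Node d (S = 112.9): V_d = e^(−0.0225)·[0.4829·30.0000 + 0.5171·87.0531] = 58.1804
Node 0 (S = 145): V_0 = e^(−0.0225)·[0.4829·15.1689 + 0.5171·58.1804] = 36.5794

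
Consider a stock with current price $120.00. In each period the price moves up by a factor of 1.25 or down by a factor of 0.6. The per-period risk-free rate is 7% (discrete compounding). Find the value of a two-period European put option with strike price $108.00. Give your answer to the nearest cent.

Risk-neutral probability p = (1 + 0.07 − 0.6)/(1.25 − 0.6) = 0.4700/0.6500 = 0.7231
Terminal stock prices: S_uu = 187.5, S_ud = 90, S_dd = 43.2
Terminal payoffs (K − S): max(-79.5, 0) = 0, max(18, 0) = 18, max(64.8, 0) = 64.8
Node u (S = 150): V_u = 1/1.07·[0.7231·0.0000 + 0.2769·18.0000] = 4.6585
Node d (S = 72): V_d = 1/1.07·[0.7231·18.0000 + 0.2769·64.8000] = 28.9346
Node 0 (S = 120): V_0 = 1/1.07·[0.7231·4.6585 + 0.2769·28.9346] = 10.6366

$10.64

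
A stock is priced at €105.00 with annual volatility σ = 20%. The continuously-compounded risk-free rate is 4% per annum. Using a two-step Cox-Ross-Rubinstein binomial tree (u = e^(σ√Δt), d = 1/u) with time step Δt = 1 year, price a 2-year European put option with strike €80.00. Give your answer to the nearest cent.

CRR parameters: u = e^(σ√Δt) = e^(0.2·√1) = 1.2214, d = 1/u = 0.8187
Per-period rate: rΔt = 0.04·1 = 0.04, so R = e^0.04 = 1.0408
Risk-neutral probability p = (e^0.04 − 0.8187)/(1.2214 − 0.8187) = 0.2221/0.4027 = 0.5515
Terminal stock prices: S_uu = 156.6, S_ud = 105, S_dd = 70.38
Terminal payoffs (K − S): max(-76.64, 0) = 0, max(-25, 0) = 0, max(9.616, 0) = 9.616
Node u (S = 128.2): V_u = e^(−0.04)·[0.5515·0.0000 + 0.4485·0.0000] = 0.0000
Node d (S = 85.97): V_d = e^(−0.04)·[0.5515·0.0000 + 0.4485·9.6164] = 4.1437
Node 0 (S = 105): V_0 = e^(−0.04)·[0.5515·0.0000 + 0.4485·4.1437] = 1.7855

€1.79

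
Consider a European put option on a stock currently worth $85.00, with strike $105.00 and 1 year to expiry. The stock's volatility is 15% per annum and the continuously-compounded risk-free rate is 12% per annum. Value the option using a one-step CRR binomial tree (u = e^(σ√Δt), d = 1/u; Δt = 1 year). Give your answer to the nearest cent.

$8.13

CRR parameters: u = e^(σ√Δt) = e^(0.15·√1) = 1.1618, d = 1/u = 0.8607
Per-period rate: rΔt = 0.12·1 = 0.12, so R = e^0.12 = 1.1275
Risk-neutral probability p = (e^0.12 − 0.8607)/(1.1618 − 0.8607) = 0.2668/0.3011 = 0.8860
Terminal stock prices: S_u = 98.76, S_d = 73.16
Terminal payoffs (K − S): max(6.244, 0) = 6.244, max(31.84, 0) = 31.84
Node 0 (S = 85): V_0 = e^(−0.12)·[0.8860·6.2441 + 0.1140·31.8398] = 8.1266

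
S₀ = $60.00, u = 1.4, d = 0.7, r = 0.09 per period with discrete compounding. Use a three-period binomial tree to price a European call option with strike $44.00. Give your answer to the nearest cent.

$28.31

Risk-neutral probability p = (1 + 0.09 − 0.7)/(1.4 − 0.7) = 0.3900/0.7000 = 0.5571
Terminal stock prices: S_uuu = 164.6, S_uud = 82.32, S_udd = 41.16, S_ddd = 20.58
Terminal payoffs (S − K): max(120.6, 0) = 120.6, max(38.32, 0) = 38.32, max(-2.84, 0) = 0, max(-23.42, 0) = 0
Node uu (S = 117.6): V_uu = 1/1.09·[0.5571·120.6400 + 0.4429·38.3200] = 77.2330
Node ud (S = 58.8): V_ud = 1/1.09·[0.5571·38.3200 + 0.4429·0.0000] = 19.5869
Node dd (S = 29.4): V_dd = 1/1.09·[0.5571·0.0000 + 0.4429·0.0000] = 0.0000
Node u (S = 84): V_u = 1/1.09·[0.5571·77.2330 + 0.4429·19.5869] = 47.4349
Node d (S = 42): V_d = 1/1.09·[0.5571·19.5869 + 0.4429·0.0000] = 10.0116
Node 0 (S = 60): V_0 = 1/1.09·[0.5571·47.4349 + 0.4429·10.0116] = 28.3135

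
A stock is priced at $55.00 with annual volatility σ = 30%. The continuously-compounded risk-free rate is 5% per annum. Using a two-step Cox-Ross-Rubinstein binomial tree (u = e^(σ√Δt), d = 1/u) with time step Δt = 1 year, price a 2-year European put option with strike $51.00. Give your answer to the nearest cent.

$4.53

CRR parameters: u = e^(σ√Δt) = e^(0.3·√1) = 1.3499, d = 1/u = 0.7408
Per-period rate: rΔt = 0.05·1 = 0.05, so R = e^0.05 = 1.0513
Risk-neutral probability p = (e^0.05 − 0.7408)/(1.3499 − 0.7408) = 0.3105/0.6090 = 0.5097
Terminal stock prices: S_uu = 100.2, S_ud = 55, S_dd = 30.18
Terminal payoffs (K − S): max(-49.22, 0) = 0, max(-4, 0) = 0, max(20.82, 0) = 20.82
Node u (S = 74.24): V_u = e^(−0.05)·[0.5097·0.0000 + 0.4903·0.0000] = 0.0000
Node d (S = 40.75): V_d = e^(−0.05)·[0.5097·0.0000 + 0.4903·20.8154] = 9.7072
Node 0 (S = 55): V_0 = e^(−0.05)·[0.5097·0.0000 + 0.4903·9.7072] = 4.5270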